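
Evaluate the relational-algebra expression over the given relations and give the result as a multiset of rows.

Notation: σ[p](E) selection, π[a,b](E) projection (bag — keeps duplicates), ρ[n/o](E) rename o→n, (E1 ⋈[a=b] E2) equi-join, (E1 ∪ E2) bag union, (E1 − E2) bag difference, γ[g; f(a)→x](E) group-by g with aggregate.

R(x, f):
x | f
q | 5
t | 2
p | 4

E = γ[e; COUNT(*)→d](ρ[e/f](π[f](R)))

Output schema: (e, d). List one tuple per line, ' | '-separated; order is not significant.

Row counts bottom-up:
  R → 3
  π[f](R) → 3
  ρ[e/f](π[f](R)) → 3
  γ[e; COUNT(*)→d](ρ[e/f](π[f](R))) → 3

== RESULT ==
e | d
2 | 1
4 | 1
5 | 1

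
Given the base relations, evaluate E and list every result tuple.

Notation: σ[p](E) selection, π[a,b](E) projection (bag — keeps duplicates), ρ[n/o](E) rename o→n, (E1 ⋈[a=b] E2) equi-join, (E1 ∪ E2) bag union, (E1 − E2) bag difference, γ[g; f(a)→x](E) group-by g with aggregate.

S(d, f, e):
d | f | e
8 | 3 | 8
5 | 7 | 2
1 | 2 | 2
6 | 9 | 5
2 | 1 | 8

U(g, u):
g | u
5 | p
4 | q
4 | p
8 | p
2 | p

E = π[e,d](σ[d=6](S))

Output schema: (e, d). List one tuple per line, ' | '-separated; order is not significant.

Stepwise |·|:
  S → 5
  σ[d=6](S) → 1
  π[e,d](σ[d=6](S)) → 1

== RESULT ==
e | d
5 | 6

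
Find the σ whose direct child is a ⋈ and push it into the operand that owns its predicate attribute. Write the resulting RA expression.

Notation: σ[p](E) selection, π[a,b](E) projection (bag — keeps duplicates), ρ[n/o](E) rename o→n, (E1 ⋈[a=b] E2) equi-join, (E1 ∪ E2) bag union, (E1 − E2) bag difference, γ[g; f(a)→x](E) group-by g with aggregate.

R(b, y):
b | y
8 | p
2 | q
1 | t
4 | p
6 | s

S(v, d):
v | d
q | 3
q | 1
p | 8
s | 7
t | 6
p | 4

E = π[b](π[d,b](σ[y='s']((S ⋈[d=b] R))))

σ filters on y, owned by the right side.
E' = π[b](π[d,b]((S ⋈[d=b] σ[y='s'](R))))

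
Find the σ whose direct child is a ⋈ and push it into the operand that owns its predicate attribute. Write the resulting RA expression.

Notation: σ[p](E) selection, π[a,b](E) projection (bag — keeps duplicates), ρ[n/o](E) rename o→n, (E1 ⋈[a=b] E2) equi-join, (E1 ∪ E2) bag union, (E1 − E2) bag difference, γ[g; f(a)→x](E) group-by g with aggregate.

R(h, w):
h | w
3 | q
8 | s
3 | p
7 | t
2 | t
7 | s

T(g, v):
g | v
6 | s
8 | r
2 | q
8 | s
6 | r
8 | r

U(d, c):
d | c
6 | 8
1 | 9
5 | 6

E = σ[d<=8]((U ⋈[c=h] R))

σ filters on d, owned by the left side.
E' = (σ[d<=8](U) ⋈[c=h] R)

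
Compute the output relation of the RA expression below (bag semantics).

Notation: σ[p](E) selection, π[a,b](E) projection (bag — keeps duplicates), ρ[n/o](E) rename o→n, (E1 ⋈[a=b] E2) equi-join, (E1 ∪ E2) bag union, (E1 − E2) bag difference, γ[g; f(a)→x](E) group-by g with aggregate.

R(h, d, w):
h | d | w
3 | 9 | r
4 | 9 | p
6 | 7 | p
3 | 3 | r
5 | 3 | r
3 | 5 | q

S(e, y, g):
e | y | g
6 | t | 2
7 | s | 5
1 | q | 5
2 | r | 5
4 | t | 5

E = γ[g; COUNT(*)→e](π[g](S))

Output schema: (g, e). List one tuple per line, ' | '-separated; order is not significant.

Row counts bottom-up:
  S → 5
  π[g](S) → 5
  γ[g; COUNT(*)→e](π[g](S)) → 2

== RESULT ==
g | e
2 | 1
5 | 4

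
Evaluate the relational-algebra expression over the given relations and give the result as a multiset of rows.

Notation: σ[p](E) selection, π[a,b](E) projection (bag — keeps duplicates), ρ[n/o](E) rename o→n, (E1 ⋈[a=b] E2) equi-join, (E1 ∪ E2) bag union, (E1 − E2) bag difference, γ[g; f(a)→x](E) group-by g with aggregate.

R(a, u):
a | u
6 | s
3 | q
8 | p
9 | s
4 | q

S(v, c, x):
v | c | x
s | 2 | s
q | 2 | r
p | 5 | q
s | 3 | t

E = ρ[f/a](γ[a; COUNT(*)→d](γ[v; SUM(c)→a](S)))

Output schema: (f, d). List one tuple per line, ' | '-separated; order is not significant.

Stepwise |·|:
  S → 4
  γ[v; SUM(c)→a](S) → 3
  γ[a; COUNT(*)→d](γ[v; SUM(c)→a](S)) → 2
  ρ[f/a](γ[a; COUNT(*)→d](γ[v; SUM(c)→a](S))) → 2

== RESULT ==
f | d
2 | 1
5 | 2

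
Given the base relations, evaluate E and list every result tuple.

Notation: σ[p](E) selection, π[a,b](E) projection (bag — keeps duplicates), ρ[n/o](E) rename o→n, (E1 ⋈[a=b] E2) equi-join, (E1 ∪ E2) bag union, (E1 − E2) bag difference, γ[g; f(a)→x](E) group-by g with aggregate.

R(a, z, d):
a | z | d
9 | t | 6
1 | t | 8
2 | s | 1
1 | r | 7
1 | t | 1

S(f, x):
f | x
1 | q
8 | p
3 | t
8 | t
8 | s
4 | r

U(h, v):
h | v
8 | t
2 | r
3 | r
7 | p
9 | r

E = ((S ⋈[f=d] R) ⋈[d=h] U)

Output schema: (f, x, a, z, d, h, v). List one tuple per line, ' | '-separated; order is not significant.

Per-node cardinality:
  S → 6
  R → 5
  (S ⋈[f=d] R) → 5
  U → 5
  ((S ⋈[f=d] R) ⋈[d=h] U) → 3

== RESULT ==
f | x | a | z | d | h | v
8 | p | 1 | t | 8 | 8 | t
8 | s | 1 | t | 8 | 8 | t
8 | t | 1 | t | 8 | 8 | t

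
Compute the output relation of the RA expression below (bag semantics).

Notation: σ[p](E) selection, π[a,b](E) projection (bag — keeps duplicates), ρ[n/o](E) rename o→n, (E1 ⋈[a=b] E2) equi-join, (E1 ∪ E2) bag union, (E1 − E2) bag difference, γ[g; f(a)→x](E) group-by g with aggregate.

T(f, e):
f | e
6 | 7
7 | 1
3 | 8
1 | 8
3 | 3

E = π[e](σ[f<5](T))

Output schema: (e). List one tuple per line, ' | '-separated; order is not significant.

Row counts bottom-up:
  T → 5
  σ[f<5](T) → 3
  π[e](σ[f<5](T)) → 3

== RESULT ==
e
3
8
8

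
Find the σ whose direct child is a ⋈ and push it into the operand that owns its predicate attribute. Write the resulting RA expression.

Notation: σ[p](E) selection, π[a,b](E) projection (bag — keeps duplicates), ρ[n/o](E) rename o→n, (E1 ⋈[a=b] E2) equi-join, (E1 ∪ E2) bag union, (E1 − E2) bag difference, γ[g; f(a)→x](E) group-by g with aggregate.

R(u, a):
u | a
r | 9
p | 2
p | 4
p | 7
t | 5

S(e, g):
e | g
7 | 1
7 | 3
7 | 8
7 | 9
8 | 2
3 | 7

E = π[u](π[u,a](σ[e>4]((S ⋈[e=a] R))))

σ filters on e, owned by the left side.
E' = π[u](π[u,a]((σ[e>4](S) ⋈[e=a] R)))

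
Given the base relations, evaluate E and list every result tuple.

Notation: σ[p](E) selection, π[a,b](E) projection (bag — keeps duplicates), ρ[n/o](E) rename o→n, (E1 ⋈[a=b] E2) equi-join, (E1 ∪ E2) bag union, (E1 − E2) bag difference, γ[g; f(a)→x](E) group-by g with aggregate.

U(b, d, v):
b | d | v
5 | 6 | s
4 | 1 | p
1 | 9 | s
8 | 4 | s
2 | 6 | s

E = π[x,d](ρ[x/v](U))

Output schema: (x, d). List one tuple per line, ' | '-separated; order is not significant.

Row counts bottom-up:
  U → 5
  ρ[x/v](U) → 5
  π[x,d](ρ[x/v](U)) → 5

== RESULT ==
x | d
p | 1
s | 4
s | 6
s | 6
s | 9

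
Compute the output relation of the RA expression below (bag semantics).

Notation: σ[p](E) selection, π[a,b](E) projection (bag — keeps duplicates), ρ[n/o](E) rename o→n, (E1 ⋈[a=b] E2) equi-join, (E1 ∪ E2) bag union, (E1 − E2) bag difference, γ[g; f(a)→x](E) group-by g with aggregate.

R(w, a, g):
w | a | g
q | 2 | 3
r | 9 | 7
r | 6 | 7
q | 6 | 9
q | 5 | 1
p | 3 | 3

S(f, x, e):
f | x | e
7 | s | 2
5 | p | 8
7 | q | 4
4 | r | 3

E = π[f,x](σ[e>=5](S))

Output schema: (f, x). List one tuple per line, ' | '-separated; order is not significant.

Stepwise |·|:
  S → 4
  σ[e>=5](S) → 1
  π[f,x](σ[e>=5](S)) → 1

== RESULT ==
f | x
5 | p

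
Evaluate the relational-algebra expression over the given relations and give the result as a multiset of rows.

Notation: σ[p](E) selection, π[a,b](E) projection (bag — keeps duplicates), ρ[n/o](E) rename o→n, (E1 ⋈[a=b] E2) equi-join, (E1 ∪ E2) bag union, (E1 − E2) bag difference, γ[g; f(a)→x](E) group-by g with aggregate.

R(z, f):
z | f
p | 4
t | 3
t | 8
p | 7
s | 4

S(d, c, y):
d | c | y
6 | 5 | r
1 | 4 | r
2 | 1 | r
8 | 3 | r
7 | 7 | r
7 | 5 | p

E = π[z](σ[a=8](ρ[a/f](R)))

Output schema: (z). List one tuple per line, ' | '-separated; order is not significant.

Per-node cardinality:
  R → 5
  ρ[a/f](R) → 5
  σ[a=8](ρ[a/f](R)) → 1
  π[z](σ[a=8](ρ[a/f](R))) → 1

== RESULT ==
z
t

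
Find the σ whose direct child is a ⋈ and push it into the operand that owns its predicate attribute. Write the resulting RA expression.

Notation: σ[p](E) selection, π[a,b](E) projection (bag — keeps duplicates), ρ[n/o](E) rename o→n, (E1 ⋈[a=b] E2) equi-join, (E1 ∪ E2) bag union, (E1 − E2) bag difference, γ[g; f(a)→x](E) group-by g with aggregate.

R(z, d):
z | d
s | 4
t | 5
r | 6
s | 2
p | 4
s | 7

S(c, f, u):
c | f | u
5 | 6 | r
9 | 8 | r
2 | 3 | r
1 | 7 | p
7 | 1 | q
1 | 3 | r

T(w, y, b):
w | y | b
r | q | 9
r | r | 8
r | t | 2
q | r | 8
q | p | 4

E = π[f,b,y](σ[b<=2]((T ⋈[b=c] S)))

σ filters on b, owned by the left side.
E' = π[f,b,y]((σ[b<=2](T) ⋈[b=c] S))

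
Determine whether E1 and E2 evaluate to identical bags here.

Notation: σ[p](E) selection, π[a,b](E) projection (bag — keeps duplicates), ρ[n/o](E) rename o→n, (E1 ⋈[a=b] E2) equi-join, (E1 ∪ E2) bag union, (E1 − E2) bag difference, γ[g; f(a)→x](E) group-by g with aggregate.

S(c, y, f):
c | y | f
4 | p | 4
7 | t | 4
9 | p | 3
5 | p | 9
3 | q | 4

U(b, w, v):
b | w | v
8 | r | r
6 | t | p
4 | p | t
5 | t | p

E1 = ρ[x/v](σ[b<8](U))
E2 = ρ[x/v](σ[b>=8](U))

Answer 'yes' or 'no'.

E1 stepwise |·|:
  U → 4
  σ[b<8](U) → 3
  ρ[x/v](σ[b<8](U)) → 3
E2 stepwise |·|:
  U → 4
  σ[b>=8](U) → 1
  ρ[x/v](σ[b>=8](U)) → 1

E1 result:
b | w | x
4 | p | t
5 | t | p
6 | t | p
E2 result:
b | w | x
8 | r | r
Witness: (6, 't', 'p') appears 1× in E1 but 0× in E2.

no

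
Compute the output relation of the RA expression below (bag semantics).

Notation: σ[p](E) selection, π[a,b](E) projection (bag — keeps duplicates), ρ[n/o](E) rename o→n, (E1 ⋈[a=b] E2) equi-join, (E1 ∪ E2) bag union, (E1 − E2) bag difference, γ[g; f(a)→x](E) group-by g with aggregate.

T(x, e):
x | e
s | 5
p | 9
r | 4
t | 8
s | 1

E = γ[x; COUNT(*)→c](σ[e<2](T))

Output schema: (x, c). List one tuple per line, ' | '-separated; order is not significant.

Per-node cardinality:
  T → 5
  σ[e<2](T) → 1
  γ[x; COUNT(*)→c](σ[e<2](T)) → 1

== RESULT ==
x | c
s | 1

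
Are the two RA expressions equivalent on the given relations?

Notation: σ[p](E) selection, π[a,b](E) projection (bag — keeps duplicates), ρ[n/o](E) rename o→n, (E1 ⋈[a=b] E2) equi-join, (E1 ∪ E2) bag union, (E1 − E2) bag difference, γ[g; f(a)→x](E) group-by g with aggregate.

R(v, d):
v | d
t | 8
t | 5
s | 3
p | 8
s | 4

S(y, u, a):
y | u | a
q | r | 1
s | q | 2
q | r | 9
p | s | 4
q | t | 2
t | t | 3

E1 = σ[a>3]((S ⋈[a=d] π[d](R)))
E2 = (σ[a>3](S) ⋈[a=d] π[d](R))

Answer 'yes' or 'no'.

E1 row counts bottom-up:
  S → 6
  R → 5
  π[d](R) → 5
  (S ⋈[a=d] π[d](R)) → 2
  σ[a>3]((S ⋈[a=d] π[d](R))) → 1
E2 row counts bottom-up:
  S → 6
  σ[a>3](S) → 2
  R → 5
  π[d](R) → 5
  (σ[a>3](S) ⋈[a=d] π[d](R)) → 1

E1 and E2 produce the same multiset:
y | u | a | d
p | s | 4 | 4

yes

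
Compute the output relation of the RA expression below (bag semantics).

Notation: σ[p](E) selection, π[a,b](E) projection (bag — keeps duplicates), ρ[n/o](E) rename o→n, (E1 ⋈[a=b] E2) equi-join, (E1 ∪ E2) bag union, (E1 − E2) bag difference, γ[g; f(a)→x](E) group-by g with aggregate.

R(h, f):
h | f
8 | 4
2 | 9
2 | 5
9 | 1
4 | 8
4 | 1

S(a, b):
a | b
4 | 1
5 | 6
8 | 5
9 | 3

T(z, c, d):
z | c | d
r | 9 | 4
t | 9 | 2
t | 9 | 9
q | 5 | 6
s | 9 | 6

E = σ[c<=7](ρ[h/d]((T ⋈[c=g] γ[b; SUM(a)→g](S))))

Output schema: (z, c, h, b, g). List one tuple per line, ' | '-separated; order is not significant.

Row counts bottom-up:
  T → 5
  S → 4
  γ[b; SUM(a)→g](S) → 4
  (T ⋈[c=g] γ[b; SUM(a)→g](S)) → 5
  ρ[h/d]((T ⋈[c=g] γ[b; SUM(a)→g](S))) → 5
  σ[c<=7](ρ[h/d]((T ⋈[c=g] γ[b; SUM(a)→g](S)))) → 1

== RESULT ==
z | c | h | b | g
q | 5 | 6 | 6 | 5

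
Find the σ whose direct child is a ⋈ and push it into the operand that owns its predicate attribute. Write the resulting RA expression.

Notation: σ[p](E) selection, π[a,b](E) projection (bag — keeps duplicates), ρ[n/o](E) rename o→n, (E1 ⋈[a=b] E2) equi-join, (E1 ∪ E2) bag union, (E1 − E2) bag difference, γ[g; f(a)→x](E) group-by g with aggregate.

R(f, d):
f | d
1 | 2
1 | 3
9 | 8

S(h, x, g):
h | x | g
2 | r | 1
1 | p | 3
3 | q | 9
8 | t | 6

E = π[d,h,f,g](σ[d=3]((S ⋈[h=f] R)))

σ filters on d, owned by the right side.
E' = π[d,h,f,g]((S ⋈[h=f] σ[d=3](R)))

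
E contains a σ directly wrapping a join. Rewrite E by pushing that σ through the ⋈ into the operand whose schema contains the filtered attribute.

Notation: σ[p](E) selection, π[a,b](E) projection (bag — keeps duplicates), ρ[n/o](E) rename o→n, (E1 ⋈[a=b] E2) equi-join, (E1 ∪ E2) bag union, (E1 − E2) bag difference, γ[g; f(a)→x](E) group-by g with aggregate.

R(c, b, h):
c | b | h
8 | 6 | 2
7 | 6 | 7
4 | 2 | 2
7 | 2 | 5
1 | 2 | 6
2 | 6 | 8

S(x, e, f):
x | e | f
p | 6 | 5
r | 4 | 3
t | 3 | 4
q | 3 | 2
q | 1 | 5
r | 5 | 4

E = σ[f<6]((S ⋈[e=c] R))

σ filters on f, owned by the left side.
E' = (σ[f<6](S) ⋈[e=c] R)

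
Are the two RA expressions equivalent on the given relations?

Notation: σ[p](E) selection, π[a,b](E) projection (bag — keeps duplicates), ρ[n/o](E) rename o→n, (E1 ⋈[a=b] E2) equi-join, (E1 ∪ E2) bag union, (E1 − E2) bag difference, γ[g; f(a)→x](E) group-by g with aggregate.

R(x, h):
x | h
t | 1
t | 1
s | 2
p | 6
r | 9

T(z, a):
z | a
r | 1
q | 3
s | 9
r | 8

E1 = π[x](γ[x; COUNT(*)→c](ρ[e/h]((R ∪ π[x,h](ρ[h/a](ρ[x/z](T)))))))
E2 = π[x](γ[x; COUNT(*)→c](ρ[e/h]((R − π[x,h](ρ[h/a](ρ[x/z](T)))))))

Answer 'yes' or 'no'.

E1 row counts bottom-up:
  R → 5
  T → 4
  ρ[x/z](T) → 4
  ρ[h/a](ρ[x/z](T)) → 4
  π[x,h](ρ[h/a](ρ[x/z](T))) → 4
  (R ∪ π[x,h](ρ[h/a](ρ[x/z](T)))) → 9
  ρ[e/h]((R ∪ π[x,h](ρ[h/a](ρ[x/z](T))))) → 9
  γ[x; COUNT(*)→c](ρ[e/h]((R ∪ π[x,h](ρ[h/a](ρ[x/z](T)))))) → 5
  π[x](γ[x; COUNT(*)→c](ρ[e/h]((R ∪ π[x,h](ρ[h/a](ρ[x/z](T))))))) → 5
E2 row counts bottom-up:
  R → 5
  T → 4
  ρ[x/z](T) → 4
  ρ[h/a](ρ[x/z](T)) → 4
  π[x,h](ρ[h/a](ρ[x/z](T))) → 4
  (R − π[x,h](ρ[h/a](ρ[x/z](T)))) → 5
  ρ[e/h]((R − π[x,h](ρ[h/a](ρ[x/z](T))))) → 5
  γ[x; COUNT(*)→c](ρ[e/h]((R − π[x,h](ρ[h/a](ρ[x/z](T)))))) → 4
  π[x](γ[x; COUNT(*)→c](ρ[e/h]((R − π[x,h](ρ[h/a](ρ[x/z](T))))))) → 4

E1 result:
x
p
q
r
s
t
E2 result:
x
p
r
s
t
Witness: ('q',) appears 1× in E1 but 0× in E2.

no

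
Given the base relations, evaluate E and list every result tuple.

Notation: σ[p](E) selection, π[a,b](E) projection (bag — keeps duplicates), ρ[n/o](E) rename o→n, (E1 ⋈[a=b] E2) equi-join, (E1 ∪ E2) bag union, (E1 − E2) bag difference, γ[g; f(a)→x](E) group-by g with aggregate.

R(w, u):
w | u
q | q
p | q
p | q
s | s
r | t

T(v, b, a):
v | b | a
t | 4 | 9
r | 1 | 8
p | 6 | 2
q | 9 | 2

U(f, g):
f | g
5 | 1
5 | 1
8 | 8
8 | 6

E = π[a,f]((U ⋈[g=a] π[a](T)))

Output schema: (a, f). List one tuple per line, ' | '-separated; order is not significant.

Row counts bottom-up:
  U → 4
  T → 4
  π[a](T) → 4
  (U ⋈[g=a] π[a](T)) → 1
  π[a,f]((U ⋈[g=a] π[a](T))) → 1

== RESULT ==
a | f
8 | 8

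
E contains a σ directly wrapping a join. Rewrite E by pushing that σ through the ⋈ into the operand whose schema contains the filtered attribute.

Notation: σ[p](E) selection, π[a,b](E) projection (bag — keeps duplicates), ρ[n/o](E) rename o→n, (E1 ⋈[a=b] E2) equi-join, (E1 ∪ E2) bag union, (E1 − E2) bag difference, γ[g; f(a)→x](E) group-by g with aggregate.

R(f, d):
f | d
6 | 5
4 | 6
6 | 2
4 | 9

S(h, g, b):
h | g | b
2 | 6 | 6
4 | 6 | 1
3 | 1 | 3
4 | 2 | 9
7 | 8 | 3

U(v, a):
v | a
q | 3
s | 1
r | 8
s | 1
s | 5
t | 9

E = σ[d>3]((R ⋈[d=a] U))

σ filters on d, owned by the left side.
E' = (σ[d>3](R) ⋈[d=a] U)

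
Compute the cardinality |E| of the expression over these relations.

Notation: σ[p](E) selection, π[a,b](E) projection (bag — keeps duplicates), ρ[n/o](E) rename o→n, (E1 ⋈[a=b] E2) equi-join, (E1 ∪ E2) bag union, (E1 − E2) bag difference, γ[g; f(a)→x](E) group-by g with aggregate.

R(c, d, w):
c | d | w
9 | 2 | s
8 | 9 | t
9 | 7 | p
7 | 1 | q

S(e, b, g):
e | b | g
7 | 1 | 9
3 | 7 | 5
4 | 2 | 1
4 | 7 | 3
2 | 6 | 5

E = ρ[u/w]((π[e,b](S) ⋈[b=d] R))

Per-node cardinality:
  S → 5
  π[e,b](S) → 5
  R → 4
  (π[e,b](S) ⋈[b=d] R) → 4
  ρ[u/w]((π[e,b](S) ⋈[b=d] R)) → 4

|E| = 4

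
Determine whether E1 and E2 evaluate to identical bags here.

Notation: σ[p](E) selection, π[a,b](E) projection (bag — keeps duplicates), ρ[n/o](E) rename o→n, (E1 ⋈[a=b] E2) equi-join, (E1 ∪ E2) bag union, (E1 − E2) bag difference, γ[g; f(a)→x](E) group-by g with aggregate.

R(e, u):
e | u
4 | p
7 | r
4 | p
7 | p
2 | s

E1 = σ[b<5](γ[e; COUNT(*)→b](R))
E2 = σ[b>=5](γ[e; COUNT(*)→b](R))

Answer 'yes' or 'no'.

E1 per-node cardinality:
  R → 5
  γ[e; COUNT(*)→b](R) → 3
  σ[b<5](γ[e; COUNT(*)→b](R)) → 3
E2 per-node cardinality:
  R → 5
  γ[e; COUNT(*)→b](R) → 3
  σ[b>=5](γ[e; COUNT(*)→b](R)) → 0

E1 result:
e | b
2 | 1
4 | 2
7 | 2
E2 result:
e | b
(0 rows)
Witness: (7, 2) appears 1× in E1 but 0× in E2.

no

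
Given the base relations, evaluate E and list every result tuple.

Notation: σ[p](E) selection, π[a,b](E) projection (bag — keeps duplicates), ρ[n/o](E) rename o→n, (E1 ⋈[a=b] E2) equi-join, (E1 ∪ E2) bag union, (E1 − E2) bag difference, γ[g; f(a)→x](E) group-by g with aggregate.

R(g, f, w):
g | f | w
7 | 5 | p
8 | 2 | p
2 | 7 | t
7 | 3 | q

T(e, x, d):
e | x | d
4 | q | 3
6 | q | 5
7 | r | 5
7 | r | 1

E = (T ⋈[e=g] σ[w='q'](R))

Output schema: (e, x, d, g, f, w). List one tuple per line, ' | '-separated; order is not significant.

Per-node cardinality:
  T → 4
  R → 4
  σ[w='q'](R) → 1
  (T ⋈[e=g] σ[w='q'](R)) → 2

== RESULT ==
e | x | d | g | f | w
7 | r | 1 | 7 | 3 | q
7 | r | 5 | 7 | 3 | q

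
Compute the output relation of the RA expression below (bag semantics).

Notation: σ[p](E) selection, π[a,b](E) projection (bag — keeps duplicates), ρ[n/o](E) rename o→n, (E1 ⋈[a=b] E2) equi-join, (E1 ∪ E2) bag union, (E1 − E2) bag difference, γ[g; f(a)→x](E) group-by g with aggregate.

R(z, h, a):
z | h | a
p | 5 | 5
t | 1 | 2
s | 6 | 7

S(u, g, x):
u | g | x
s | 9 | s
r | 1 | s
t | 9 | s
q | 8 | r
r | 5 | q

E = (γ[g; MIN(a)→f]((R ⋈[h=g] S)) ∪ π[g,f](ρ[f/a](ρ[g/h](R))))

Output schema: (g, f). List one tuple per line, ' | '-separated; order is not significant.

Subexpression sizes:
  R → 3
  S → 5
  (R ⋈[h=g] S) → 2
  γ[g; MIN(a)→f]((R ⋈[h=g] S)) → 2
  R → 3
  ρ[g/h](R) → 3
  ρ[f/a](ρ[g/h](R)) → 3
  π[g,f](ρ[f/a](ρ[g/h](R))) → 3
  (γ[g; MIN(a)→f]((R ⋈[h=g] S)) ∪ π[g,f](ρ[f/a](ρ[g/h](R)))) → 5

== RESULT ==
g | f
1 | 2
1 | 2
5 | 5
5 | 5
6 | 7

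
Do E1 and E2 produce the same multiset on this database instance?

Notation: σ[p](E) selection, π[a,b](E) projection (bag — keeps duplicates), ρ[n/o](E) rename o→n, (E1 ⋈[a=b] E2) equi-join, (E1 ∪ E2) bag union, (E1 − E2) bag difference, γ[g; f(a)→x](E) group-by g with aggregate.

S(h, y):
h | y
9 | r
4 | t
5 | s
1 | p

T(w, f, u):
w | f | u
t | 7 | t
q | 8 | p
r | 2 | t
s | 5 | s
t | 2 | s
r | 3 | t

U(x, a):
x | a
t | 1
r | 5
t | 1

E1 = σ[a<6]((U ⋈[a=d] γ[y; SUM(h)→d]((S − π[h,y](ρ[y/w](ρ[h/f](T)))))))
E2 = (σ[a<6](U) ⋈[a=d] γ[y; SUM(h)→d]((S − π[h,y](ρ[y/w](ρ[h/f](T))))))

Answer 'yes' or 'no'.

E1 row counts bottom-up:
  U → 3
  S → 4
  T → 6
  ρ[h/f](T) → 6
  ρ[y/w](ρ[h/f](T)) → 6
  π[h,y](ρ[y/w](ρ[h/f](T))) → 6
  (S − π[h,y](ρ[y/w](ρ[h/f](T)))) → 3
  γ[y; SUM(h)→d]((S − π[h,y](ρ[y/w](ρ[h/f](T))))) → 3
  (U ⋈[a=d] γ[y; SUM(h)→d]((S − π[h,y](ρ[y/w](ρ[h/f](T)))))) → 2
  σ[a<6]((U ⋈[a=d] γ[y; SUM(h)→d]((S − π[h,y](ρ[y/w](ρ[h/f](T))))))) → 2
E2 row counts bottom-up:
  U → 3
  σ[a<6](U) → 3
  S → 4
  T → 6
  ρ[h/f](T) → 6
  ρ[y/w](ρ[h/f](T)) → 6
  π[h,y](ρ[y/w](ρ[h/f](T))) → 6
  (S − π[h,y](ρ[y/w](ρ[h/f](T)))) → 3
  γ[y; SUM(h)→d]((S − π[h,y](ρ[y/w](ρ[h/f](T))))) → 3
  (σ[a<6](U) ⋈[a=d] γ[y; SUM(h)→d]((S − π[h,y](ρ[y/w](ρ[h/f](T)))))) → 2

E1 and E2 produce the same multiset:
x | a | y | d
t | 1 | p | 1
t | 1 | p | 1

yes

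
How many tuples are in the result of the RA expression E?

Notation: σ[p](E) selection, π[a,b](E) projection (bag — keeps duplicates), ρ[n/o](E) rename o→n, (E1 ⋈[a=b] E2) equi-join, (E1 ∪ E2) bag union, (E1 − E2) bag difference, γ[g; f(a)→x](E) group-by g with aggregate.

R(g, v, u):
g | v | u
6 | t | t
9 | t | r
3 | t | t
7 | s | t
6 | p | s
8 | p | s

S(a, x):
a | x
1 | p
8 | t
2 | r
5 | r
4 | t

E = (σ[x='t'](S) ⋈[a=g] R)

Subexpression sizes:
  S → 5
  σ[x='t'](S) → 2
  R → 6
  (σ[x='t'](S) ⋈[a=g] R) → 1

|E| = 1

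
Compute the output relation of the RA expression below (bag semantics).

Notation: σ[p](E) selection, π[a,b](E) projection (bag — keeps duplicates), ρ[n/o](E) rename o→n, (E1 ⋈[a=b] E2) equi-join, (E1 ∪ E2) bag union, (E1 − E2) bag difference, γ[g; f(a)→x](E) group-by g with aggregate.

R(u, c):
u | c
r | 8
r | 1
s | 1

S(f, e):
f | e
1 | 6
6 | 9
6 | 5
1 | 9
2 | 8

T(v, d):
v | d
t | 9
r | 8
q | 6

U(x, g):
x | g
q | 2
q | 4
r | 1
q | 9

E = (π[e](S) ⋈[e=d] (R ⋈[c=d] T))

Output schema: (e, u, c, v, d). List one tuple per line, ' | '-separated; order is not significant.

Row counts bottom-up:
  S → 5
  π[e](S) → 5
  R → 3
  T → 3
  (R ⋈[c=d] T) → 1
  (π[e](S) ⋈[e=d] (R ⋈[c=d] T)) → 1

== RESULT ==
e | u | c | v | d
8 | r | 8 | r | 8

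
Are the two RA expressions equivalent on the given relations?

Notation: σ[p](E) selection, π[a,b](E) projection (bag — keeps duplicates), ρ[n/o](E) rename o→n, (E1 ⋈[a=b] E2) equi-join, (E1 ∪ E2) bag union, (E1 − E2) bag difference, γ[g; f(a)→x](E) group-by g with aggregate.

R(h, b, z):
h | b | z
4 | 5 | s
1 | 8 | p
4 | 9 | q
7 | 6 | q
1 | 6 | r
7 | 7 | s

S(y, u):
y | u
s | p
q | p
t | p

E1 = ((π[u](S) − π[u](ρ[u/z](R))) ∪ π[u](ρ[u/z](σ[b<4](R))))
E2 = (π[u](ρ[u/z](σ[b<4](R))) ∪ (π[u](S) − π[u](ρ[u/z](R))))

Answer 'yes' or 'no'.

E1 per-node cardinality:
  S → 3
  π[u](S) → 3
  R → 6
  ρ[u/z](R) → 6
  π[u](ρ[u/z](R)) → 6
  (π[u](S) − π[u](ρ[u/z](R))) → 2
  R → 6
  σ[b<4](R) → 0
  ρ[u/z](σ[b<4](R)) → 0
  π[u](ρ[u/z](σ[b<4](R))) → 0
  ((π[u](S) − π[u](ρ[u/z](R))) ∪ π[u](ρ[u/z](σ[b<4](R)))) → 2
E2 per-node cardinality:
  R → 6
  σ[b<4](R) → 0
  ρ[u/z](σ[b<4](R)) → 0
  π[u](ρ[u/z](σ[b<4](R))) → 0
  S → 3
  π[u](S) → 3
  R → 6
  ρ[u/z](R) → 6
  π[u](ρ[u/z](R)) → 6
  (π[u](S) − π[u](ρ[u/z](R))) → 2
  (π[u](ρ[u/z](σ[b<4](R))) ∪ (π[u](S) − π[u](ρ[u/z](R)))) → 2

E1 and E2 produce the same multiset:
u
p
p

yes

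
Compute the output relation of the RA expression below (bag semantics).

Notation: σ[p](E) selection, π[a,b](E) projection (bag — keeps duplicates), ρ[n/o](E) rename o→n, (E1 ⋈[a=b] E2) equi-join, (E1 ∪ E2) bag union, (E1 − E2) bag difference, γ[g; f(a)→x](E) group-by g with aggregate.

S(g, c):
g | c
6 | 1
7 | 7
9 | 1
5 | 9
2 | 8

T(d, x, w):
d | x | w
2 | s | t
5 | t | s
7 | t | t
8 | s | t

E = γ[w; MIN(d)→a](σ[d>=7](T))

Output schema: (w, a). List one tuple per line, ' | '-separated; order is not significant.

Per-node cardinality:
  T → 4
  σ[d>=7](T) → 2
  γ[w; MIN(d)→a](σ[d>=7](T)) → 1

== RESULT ==
w | a
t | 7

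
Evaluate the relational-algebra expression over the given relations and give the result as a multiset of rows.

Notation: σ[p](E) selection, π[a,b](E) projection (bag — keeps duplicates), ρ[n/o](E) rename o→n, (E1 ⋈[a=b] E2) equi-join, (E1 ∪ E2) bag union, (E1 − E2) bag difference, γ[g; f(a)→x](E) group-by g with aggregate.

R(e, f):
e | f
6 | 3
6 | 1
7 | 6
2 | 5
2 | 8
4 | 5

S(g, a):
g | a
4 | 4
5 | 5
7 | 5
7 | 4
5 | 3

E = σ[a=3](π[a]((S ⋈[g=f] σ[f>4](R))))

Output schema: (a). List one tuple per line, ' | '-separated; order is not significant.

Per-node cardinality:
  S → 5
  R → 6
  σ[f>4](R) → 4
  (S ⋈[g=f] σ[f>4](R)) → 4
  π[a]((S ⋈[g=f] σ[f>4](R))) → 4
  σ[a=3](π[a]((S ⋈[g=f] σ[f>4](R)))) → 2

== RESULT ==
a
3
3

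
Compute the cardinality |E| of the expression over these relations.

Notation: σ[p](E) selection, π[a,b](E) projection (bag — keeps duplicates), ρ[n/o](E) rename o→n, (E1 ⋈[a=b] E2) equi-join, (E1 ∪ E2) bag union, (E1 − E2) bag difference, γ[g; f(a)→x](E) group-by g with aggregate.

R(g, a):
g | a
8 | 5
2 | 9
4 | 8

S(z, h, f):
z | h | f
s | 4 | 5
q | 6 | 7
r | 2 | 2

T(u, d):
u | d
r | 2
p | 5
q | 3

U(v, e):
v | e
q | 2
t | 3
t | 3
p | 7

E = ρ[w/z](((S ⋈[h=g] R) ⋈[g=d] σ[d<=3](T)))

Per-node cardinality:
  S → 3
  R → 3
  (S ⋈[h=g] R) → 2
  T → 3
  σ[d<=3](T) → 2
  ((S ⋈[h=g] R) ⋈[g=d] σ[d<=3](T)) → 1
  ρ[w/z](((S ⋈[h=g] R) ⋈[g=d] σ[d<=3](T))) → 1

|E| = 1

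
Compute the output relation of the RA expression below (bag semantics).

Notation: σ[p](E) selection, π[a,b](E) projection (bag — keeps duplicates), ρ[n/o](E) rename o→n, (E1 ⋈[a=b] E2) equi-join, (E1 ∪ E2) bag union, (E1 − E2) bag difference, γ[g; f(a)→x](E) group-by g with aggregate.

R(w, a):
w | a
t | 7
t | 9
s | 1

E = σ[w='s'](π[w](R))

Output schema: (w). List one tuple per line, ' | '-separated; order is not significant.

Per-node cardinality:
  R → 3
  π[w](R) → 3
  σ[w='s'](π[w](R)) → 1

== RESULT ==
w
s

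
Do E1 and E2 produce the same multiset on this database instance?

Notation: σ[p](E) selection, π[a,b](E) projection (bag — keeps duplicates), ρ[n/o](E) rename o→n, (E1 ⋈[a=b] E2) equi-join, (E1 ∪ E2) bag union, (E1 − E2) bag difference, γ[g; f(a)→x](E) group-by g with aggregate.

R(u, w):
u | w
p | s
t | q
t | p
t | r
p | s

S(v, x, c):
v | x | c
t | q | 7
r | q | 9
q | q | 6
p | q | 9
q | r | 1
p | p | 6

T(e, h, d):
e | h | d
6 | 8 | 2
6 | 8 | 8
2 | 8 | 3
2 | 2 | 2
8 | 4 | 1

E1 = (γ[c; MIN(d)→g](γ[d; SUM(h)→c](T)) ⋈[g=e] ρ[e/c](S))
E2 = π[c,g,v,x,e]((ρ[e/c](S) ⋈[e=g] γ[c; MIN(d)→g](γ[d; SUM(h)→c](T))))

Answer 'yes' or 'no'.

E1 stepwise |·|:
  T → 5
  γ[d; SUM(h)→c](T) → 4
  γ[c; MIN(d)→g](γ[d; SUM(h)→c](T)) → 3
  S → 6
  ρ[e/c](S) → 6
  (γ[c; MIN(d)→g](γ[d; SUM(h)→c](T)) ⋈[g=e] ρ[e/c](S)) → 1
E2 stepwise |·|:
  S → 6
  ρ[e/c](S) → 6
  T → 5
  γ[d; SUM(h)→c](T) → 4
  γ[c; MIN(d)→g](γ[d; SUM(h)→c](T)) → 3
  (ρ[e/c](S) ⋈[e=g] γ[c; MIN(d)→g](γ[d; SUM(h)→c](T))) → 1
  π[c,g,v,x,e]((ρ[e/c](S) ⋈[e=g] γ[c; MIN(d)→g](γ[d; SUM(h)→c](T)))) → 1

E1 and E2 produce the same multiset:
c | g | v | x | e
4 | 1 | q | r | 1

yes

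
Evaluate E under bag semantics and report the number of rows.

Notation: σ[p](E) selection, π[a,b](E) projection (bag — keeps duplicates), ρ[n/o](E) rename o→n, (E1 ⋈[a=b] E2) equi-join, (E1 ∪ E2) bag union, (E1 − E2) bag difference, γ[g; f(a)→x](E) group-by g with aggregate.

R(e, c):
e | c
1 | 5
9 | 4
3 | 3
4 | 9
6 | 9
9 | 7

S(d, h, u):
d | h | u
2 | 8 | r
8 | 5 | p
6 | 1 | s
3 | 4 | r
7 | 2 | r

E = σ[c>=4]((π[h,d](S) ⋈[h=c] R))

Row counts bottom-up:
  S → 5
  π[h,d](S) → 5
  R → 6
  (π[h,d](S) ⋈[h=c] R) → 2
  σ[c>=4]((π[h,d](S) ⋈[h=c] R)) → 2

|E| = 2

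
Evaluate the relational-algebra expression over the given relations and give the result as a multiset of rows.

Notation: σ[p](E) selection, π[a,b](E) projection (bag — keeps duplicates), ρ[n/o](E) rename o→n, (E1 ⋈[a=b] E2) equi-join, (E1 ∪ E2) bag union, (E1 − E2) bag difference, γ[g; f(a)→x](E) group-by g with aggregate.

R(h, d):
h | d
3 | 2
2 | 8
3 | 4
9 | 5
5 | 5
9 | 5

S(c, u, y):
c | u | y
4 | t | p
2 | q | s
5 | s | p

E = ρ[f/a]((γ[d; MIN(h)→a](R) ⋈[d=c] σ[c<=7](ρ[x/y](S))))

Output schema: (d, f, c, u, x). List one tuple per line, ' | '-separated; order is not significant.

Row counts bottom-up:
  R → 6
  γ[d; MIN(h)→a](R) → 4
  S → 3
  ρ[x/y](S) → 3
  σ[c<=7](ρ[x/y](S)) → 3
  (γ[d; MIN(h)→a](R) ⋈[d=c] σ[c<=7](ρ[x/y](S))) → 3
  ρ[f/a]((γ[d; MIN(h)→a](R) ⋈[d=c] σ[c<=7](ρ[x/y](S)))) → 3

== RESULT ==
d | f | c | u | x
2 | 3 | 2 | q | s
4 | 3 | 4 | t | p
5 | 5 | 5 | s | p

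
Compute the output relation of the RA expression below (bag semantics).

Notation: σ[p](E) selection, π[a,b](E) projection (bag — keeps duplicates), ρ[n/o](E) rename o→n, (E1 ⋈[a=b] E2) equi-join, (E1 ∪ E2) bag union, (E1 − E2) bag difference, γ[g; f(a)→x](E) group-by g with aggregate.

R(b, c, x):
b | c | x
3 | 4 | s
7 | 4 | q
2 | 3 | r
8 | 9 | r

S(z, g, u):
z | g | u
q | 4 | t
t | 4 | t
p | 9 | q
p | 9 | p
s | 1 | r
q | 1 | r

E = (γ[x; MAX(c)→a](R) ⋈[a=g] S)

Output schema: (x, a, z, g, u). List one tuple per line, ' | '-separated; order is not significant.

Stepwise |·|:
  R → 4
  γ[x; MAX(c)→a](R) → 3
  S → 6
  (γ[x; MAX(c)→a](R) ⋈[a=g] S) → 6

== RESULT ==
x | a | z | g | u
q | 4 | q | 4 | t
q | 4 | t | 4 | t
r | 9 | p | 9 | p
r | 9 | p | 9 | q
s | 4 | q | 4 | t
s | 4 | t | 4 | t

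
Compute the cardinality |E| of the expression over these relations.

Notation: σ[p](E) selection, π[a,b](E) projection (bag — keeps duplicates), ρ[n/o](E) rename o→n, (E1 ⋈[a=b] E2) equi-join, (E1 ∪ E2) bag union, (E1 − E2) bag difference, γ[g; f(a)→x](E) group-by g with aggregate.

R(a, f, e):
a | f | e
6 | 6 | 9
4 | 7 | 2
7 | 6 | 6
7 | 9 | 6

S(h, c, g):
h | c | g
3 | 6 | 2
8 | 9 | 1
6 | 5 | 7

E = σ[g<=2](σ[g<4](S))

Subexpression sizes:
  S → 3
  σ[g<4](S) → 2
  σ[g<=2](σ[g<4](S)) → 2

|E| = 2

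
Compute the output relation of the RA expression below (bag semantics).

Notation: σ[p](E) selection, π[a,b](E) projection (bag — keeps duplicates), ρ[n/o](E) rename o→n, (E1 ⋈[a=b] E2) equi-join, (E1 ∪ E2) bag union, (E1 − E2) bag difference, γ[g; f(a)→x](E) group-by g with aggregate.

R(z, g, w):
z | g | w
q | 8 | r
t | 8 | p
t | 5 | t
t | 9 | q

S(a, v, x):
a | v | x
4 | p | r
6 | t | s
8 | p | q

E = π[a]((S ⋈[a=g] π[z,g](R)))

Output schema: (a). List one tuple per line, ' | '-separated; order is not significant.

Subexpression sizes:
  S → 3
  R → 4
  π[z,g](R) → 4
  (S ⋈[a=g] π[z,g](R)) → 2
  π[a]((S ⋈[a=g] π[z,g](R))) → 2

== RESULT ==
a
8
8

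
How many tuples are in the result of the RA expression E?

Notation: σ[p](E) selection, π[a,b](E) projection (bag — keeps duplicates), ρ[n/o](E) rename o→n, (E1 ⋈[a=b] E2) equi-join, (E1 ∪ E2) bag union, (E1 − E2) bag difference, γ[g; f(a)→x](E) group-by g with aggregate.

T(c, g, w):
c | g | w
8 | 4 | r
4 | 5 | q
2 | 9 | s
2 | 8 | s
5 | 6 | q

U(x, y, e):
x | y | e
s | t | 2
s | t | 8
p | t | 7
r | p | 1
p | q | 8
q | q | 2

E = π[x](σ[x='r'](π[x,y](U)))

Subexpression sizes:
  U → 6
  π[x,y](U) → 6
  σ[x='r'](π[x,y](U)) → 1
  π[x](σ[x='r'](π[x,y](U))) → 1

|E| = 1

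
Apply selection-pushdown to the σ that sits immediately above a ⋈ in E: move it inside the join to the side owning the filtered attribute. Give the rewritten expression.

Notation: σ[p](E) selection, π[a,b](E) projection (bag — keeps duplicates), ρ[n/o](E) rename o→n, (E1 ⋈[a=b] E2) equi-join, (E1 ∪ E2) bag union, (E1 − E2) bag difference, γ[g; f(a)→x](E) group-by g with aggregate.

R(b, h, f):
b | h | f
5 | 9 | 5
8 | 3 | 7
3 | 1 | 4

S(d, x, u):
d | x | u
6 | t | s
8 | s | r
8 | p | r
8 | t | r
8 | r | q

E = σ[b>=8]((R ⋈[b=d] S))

σ filters on b, owned by the left side.
E' = (σ[b>=8](R) ⋈[b=d] S)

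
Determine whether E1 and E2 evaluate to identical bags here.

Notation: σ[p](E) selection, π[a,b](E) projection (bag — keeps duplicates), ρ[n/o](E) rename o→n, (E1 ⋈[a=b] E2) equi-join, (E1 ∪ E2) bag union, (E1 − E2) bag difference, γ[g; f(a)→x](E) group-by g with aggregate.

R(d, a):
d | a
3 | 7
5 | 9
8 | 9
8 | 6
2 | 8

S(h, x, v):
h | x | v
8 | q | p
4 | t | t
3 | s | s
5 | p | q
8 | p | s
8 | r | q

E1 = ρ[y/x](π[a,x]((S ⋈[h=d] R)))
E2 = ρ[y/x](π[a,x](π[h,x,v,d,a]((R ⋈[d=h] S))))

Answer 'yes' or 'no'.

E1 subexpression sizes:
  S → 6
  R → 5
  (S ⋈[h=d] R) → 8
  π[a,x]((S ⋈[h=d] R)) → 8
  ρ[y/x](π[a,x]((S ⋈[h=d] R))) → 8
E2 subexpression sizes:
  R → 5
  S → 6
  (R ⋈[d=h] S) → 8
  π[h,x,v,d,a]((R ⋈[d=h] S)) → 8
  π[a,x](π[h,x,v,d,a]((R ⋈[d=h] S))) → 8
  ρ[y/x](π[a,x](π[h,x,v,d,a]((R ⋈[d=h] S)))) → 8

E1 and E2 produce the same multiset:
a | y
6 | p
6 | q
6 | r
7 | s
9 | p
9 | p
9 | q
9 | r

yes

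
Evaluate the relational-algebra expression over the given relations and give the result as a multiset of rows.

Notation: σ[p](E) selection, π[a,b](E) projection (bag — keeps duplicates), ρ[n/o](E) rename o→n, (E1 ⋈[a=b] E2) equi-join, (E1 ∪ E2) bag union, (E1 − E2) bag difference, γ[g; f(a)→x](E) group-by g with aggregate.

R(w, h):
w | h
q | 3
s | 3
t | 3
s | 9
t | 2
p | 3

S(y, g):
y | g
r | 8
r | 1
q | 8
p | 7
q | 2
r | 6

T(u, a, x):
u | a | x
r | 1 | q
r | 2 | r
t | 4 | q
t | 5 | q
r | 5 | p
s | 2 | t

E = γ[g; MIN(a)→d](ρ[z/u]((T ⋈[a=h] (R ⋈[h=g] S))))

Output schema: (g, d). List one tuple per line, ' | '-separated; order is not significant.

Subexpression sizes:
  T → 6
  R → 6
  S → 6
  (R ⋈[h=g] S) → 1
  (T ⋈[a=h] (R ⋈[h=g] S)) → 2
  ρ[z/u]((T ⋈[a=h] (R ⋈[h=g] S))) → 2
  γ[g; MIN(a)→d](ρ[z/u]((T ⋈[a=h] (R ⋈[h=g] S)))) → 1

== RESULT ==
g | d
2 | 2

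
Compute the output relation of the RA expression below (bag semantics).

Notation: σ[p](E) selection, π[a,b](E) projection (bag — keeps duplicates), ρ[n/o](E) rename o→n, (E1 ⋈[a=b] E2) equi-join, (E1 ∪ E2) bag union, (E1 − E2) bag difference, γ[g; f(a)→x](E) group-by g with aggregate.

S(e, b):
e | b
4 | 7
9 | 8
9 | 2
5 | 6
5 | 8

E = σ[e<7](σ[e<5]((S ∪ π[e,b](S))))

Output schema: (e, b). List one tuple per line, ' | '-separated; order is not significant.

Row counts bottom-up:
  S → 5
  S → 5
  π[e,b](S) → 5
  (S ∪ π[e,b](S)) → 10
  σ[e<5]((S ∪ π[e,b](S))) → 2
  σ[e<7](σ[e<5]((S ∪ π[e,b](S)))) → 2

== RESULT ==
e | b
4 | 7
4 | 7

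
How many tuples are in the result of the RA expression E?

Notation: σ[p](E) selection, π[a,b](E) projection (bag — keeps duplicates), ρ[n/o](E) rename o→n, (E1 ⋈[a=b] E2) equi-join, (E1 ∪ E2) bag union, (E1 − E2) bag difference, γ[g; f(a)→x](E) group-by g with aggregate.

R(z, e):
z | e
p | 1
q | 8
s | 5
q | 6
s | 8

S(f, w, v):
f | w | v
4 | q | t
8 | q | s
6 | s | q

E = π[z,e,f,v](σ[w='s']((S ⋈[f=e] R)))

Subexpression sizes:
  S → 3
  R → 5
  (S ⋈[f=e] R) → 3
  σ[w='s']((S ⋈[f=e] R)) → 1
  π[z,e,f,v](σ[w='s']((S ⋈[f=e] R))) → 1

|E| = 1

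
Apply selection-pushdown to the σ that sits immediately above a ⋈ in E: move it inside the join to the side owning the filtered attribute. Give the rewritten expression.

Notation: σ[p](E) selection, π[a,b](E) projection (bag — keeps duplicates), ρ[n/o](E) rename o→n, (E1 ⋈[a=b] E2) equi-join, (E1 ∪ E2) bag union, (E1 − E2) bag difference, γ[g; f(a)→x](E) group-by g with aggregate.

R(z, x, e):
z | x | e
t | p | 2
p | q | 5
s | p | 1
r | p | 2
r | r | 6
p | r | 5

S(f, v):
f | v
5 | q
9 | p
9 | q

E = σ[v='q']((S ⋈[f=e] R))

σ filters on v, owned by the left side.
E' = (σ[v='q'](S) ⋈[f=e] R)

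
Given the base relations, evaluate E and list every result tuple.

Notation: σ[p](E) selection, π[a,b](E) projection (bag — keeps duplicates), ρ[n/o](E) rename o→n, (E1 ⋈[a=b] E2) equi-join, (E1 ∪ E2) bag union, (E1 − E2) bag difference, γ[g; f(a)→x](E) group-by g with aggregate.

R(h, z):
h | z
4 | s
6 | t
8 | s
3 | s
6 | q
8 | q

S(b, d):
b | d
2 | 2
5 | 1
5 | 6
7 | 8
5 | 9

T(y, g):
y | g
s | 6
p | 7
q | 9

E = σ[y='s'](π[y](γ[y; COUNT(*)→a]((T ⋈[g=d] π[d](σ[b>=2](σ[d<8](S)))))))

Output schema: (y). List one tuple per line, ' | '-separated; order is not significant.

Row counts bottom-up:
  T → 3
  S → 5
  σ[d<8](S) → 3
  σ[b>=2](σ[d<8](S)) → 3
  π[d](σ[b>=2](σ[d<8](S))) → 3
  (T ⋈[g=d] π[d](σ[b>=2](σ[d<8](S)))) → 1
  γ[y; COUNT(*)→a]((T ⋈[g=d] π[d](σ[b>=2](σ[d<8](S))))) → 1
  π[y](γ[y; COUNT(*)→a]((T ⋈[g=d] π[d](σ[b>=2](σ[d<8](S)))))) → 1
  σ[y='s'](π[y](γ[y; COUNT(*)→a]((T ⋈[g=d] π[d](σ[b>=2](σ[d<8](S))))))) → 1

== RESULT ==
y
s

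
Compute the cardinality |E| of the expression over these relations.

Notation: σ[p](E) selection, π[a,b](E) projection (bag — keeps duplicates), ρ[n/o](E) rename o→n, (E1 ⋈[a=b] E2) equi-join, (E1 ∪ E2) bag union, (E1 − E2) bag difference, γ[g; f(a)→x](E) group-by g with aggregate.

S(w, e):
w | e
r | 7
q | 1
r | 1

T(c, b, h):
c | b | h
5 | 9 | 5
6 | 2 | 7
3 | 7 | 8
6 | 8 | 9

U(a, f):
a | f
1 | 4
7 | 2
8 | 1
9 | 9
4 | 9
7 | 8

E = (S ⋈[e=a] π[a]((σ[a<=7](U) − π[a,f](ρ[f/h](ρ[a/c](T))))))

Subexpression sizes:
  S → 3
  U → 6
  σ[a<=7](U) → 4
  T → 4
  ρ[a/c](T) → 4
  ρ[f/h](ρ[a/c](T)) → 4
  π[a,f](ρ[f/h](ρ[a/c](T))) → 4
  (σ[a<=7](U) − π[a,f](ρ[f/h](ρ[a/c](T)))) → 4
  π[a]((σ[a<=7](U) − π[a,f](ρ[f/h](ρ[a/c](T))))) → 4
  (S ⋈[e=a] π[a]((σ[a<=7](U) − π[a,f](ρ[f/h](ρ[a/c](T)))))) → 4

|E| = 4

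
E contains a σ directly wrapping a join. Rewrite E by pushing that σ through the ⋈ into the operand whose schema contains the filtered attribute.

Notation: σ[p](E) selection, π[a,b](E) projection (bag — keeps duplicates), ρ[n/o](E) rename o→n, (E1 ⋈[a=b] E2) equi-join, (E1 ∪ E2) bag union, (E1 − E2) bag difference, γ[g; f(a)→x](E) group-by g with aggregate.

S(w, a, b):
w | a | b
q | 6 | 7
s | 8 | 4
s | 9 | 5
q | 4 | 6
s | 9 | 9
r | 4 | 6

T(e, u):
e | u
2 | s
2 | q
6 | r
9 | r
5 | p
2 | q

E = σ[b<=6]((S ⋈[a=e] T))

σ filters on b, owned by the left side.
E' = (σ[b<=6](S) ⋈[a=e] T)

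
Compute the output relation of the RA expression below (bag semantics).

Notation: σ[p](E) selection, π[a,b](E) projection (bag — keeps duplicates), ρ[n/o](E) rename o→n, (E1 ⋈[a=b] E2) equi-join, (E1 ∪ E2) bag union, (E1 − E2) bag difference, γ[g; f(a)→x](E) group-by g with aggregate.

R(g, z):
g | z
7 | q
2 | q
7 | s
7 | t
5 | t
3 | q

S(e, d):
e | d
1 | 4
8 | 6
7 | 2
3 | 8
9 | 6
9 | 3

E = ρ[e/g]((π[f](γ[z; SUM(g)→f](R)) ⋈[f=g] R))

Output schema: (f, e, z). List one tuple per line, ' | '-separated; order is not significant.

Per-node cardinality:
  R → 6
  γ[z; SUM(g)→f](R) → 3
  π[f](γ[z; SUM(g)→f](R)) → 3
  R → 6
  (π[f](γ[z; SUM(g)→f](R)) ⋈[f=g] R) → 3
  ρ[e/g]((π[f](γ[z; SUM(g)→f](R)) ⋈[f=g] R)) → 3

== RESULT ==
f | e | z
7 | 7 | q
7 | 7 | s
7 | 7 | t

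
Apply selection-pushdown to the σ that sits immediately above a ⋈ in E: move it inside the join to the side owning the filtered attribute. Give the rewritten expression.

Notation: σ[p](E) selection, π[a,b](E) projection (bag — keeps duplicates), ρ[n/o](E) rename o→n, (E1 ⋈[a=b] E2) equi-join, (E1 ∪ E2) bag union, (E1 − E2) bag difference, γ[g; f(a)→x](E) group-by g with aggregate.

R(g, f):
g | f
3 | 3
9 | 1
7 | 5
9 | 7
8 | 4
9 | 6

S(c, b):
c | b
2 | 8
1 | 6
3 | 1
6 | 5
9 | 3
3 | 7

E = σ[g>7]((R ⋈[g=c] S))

σ filters on g, owned by the left side.
E' = (σ[g>7](R) ⋈[g=c] S)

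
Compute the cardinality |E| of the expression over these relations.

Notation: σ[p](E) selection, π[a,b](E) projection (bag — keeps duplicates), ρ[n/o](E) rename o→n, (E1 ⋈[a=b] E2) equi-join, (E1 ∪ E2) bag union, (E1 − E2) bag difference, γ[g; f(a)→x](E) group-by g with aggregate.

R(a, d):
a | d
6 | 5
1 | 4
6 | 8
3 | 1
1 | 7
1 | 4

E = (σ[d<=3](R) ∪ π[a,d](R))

Stepwise |·|:
  R → 6
  σ[d<=3](R) → 1
  R → 6
  π[a,d](R) → 6
  (σ[d<=3](R) ∪ π[a,d](R)) → 7

|E| = 7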